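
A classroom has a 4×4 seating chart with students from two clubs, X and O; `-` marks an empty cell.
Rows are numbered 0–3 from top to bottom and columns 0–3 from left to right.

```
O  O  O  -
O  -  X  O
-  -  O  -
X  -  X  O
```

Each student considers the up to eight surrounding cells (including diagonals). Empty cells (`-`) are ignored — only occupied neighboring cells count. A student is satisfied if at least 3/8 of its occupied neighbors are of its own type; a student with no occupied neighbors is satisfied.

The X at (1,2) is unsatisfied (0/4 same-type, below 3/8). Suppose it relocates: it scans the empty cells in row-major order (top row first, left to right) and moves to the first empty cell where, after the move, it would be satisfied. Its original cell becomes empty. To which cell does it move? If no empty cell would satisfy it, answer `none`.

Vacating (1,2). Empty cells in order:
  (0,3): 0/2 same-type → still unsatisfied.
  (1,1): 0/5 same-type → still unsatisfied.
  (2,0): 1/2 same-type → satisfied — stop here.

(2,0)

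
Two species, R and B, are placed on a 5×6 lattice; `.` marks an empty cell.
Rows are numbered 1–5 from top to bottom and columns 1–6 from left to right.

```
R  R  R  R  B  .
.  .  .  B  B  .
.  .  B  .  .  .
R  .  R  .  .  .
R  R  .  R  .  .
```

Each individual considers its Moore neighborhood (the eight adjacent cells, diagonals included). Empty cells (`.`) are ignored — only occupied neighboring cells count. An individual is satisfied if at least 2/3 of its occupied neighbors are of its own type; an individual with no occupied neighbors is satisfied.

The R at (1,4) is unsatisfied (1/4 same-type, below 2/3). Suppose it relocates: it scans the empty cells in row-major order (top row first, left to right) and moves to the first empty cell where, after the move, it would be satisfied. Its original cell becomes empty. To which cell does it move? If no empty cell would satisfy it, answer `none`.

(2,1)

Vacating (1,4). Empty cells in order:
  (1,6): 0/2 same-type → still unsatisfied.
  (2,1): 2/2 same-type → satisfied — stop here.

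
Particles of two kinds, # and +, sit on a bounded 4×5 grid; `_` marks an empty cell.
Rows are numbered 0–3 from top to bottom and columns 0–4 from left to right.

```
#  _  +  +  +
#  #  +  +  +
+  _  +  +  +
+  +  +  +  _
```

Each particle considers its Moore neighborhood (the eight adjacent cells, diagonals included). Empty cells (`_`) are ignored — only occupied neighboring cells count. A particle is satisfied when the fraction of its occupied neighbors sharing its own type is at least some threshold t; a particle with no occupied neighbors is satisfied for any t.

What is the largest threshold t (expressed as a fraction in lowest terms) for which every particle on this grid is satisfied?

Row 0: (0,0)# 2/2 · (0,2)+ 3/4 · (0,3)+ 5/5 · (0,4)+ 3/3
Row 1: (1,0)# 2/3 · (1,1)# 2/6 · (1,2)+ 5/6 · (1,3)+ 8/8 · (1,4)+ 5/5
Row 2: (2,0)+ 2/4 · (2,2)+ 6/7 · (2,3)+ 7/7 · (2,4)+ 4/4
Row 3: (3,0)+ 2/2 · (3,1)+ 4/4 · (3,2)+ 4/4 · (3,3)+ 4/4
The smallest same-type fraction is 2/6 at (1,1), which reduces to 1/3. Any threshold above that leaves this particle unsatisfied.

1/3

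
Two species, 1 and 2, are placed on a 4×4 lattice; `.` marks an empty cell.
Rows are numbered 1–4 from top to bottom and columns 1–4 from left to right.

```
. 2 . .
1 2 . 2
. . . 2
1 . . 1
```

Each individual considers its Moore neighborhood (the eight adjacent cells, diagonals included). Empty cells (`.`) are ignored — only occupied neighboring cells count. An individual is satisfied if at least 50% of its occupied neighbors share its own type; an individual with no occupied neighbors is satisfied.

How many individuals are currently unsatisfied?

2

Row 1: (1,2)2 1/2 ✓
Row 2: (2,1)1 0/2 ✗ · (2,2)2 1/2 ✓ · (2,4)2 1/1 ✓
Row 3: (3,4)2 1/2 ✓
Row 4: (4,1)1 0/0 ✓ · (4,4)1 0/1 ✗
Unsatisfied: (2,1), (4,4) — 2 in total.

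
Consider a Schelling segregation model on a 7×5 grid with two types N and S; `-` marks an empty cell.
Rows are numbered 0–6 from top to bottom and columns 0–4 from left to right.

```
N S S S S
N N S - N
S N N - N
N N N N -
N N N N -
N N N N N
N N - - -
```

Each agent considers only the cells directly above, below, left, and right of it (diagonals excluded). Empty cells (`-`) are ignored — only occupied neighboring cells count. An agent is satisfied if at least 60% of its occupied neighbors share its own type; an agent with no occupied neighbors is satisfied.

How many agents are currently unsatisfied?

(0,0)N 1/2 not
(0,1)S 1/3 not
(0,2)S 3/3 satisfied
(0,3)S 2/2 satisfied
(0,4)S 1/2 not
(1,0)N 2/3 satisfied
(1,1)N 2/4 not
(1,2)S 1/3 not
(1,4)N 1/2 not
(2,0)S 0/3 not
(2,1)N 3/4 satisfied
(2,2)N 2/3 satisfied
(2,4)N 1/1 satisfied
(3,0)N 2/3 satisfied
(3,1)N 4/4 satisfied
(3,2)N 4/4 satisfied
(3,3)N 2/2 satisfied
(4,0)N 3/3 satisfied
(4,1)N 4/4 satisfied
(4,2)N 4/4 satisfied
(4,3)N 3/3 satisfied
(5,0)N 3/3 satisfied
(5,1)N 4/4 satisfied
(5,2)N 3/3 satisfied
(5,3)N 3/3 satisfied
(5,4)N 1/1 satisfied
(6,0)N 2/2 satisfied
(6,1)N 2/2 satisfied
Unsatisfied: (0,0), (0,1), (0,4), (1,1), (1,2), (1,4), (2,0) — 7 in total.

7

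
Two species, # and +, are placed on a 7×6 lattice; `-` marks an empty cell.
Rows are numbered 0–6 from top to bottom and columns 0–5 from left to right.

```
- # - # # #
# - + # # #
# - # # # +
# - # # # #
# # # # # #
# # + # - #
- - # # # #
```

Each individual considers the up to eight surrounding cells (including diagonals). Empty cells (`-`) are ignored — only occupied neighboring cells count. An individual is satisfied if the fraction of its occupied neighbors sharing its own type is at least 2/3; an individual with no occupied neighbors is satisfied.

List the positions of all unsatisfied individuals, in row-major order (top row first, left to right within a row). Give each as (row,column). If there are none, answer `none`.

Row 0: (0,1)# 1/2 not · (0,3)# 3/4 satisfied · (0,4)# 5/5 satisfied · (0,5)# 3/3 satisfied
Row 1: (1,0)# 2/2 satisfied · (1,2)+ 0/5 not · (1,3)# 6/7 satisfied · (1,4)# 7/8 satisfied · (1,5)# 4/5 satisfied
Row 2: (2,0)# 2/2 satisfied · (2,2)# 4/5 satisfied · (2,3)# 7/8 satisfied · (2,4)# 7/8 satisfied · (2,5)+ 0/5 not
Row 3: (3,0)# 3/3 satisfied · (3,2)# 6/6 satisfied · (3,3)# 8/8 satisfied · (3,4)# 7/8 satisfied · (3,5)# 4/5 satisfied
Row 4: (4,0)# 4/4 satisfied · (4,1)# 6/7 satisfied · (4,2)# 6/7 satisfied · (4,3)# 6/7 satisfied · (4,4)# 7/7 satisfied · (4,5)# 4/4 satisfied
Row 5: (5,0)# 3/3 satisfied · (5,1)# 5/6 satisfied · (5,2)+ 0/7 not · (5,3)# 6/7 satisfied · (5,5)# 4/4 satisfied
Row 6: (6,2)# 3/4 satisfied · (6,3)# 3/4 satisfied · (6,4)# 4/4 satisfied · (6,5)# 2/2 satisfied

(0,1), (1,2), (2,5), (5,2)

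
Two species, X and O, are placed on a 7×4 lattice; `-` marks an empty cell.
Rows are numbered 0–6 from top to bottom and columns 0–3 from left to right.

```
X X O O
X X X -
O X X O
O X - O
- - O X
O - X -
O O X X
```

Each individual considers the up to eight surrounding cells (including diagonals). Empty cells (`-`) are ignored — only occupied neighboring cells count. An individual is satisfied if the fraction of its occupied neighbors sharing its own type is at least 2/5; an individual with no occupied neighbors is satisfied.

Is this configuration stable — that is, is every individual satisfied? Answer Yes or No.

No

Row 0: (0,0)X 3/3 ok · (0,1)X 4/5 ok · (0,2)O 1/4 unhappy · (0,3)O 1/2 ok
Row 1: (1,0)X 4/5 ok · (1,1)X 6/8 ok · (1,2)X 4/7 ok
Row 2: (2,0)O 1/5 unhappy · (2,1)X 5/7 ok · (2,2)X 4/6 ok · (2,3)O 1/3 unhappy
Row 3: (3,0)O 1/3 unhappy · (3,1)X 2/5 ok · (3,3)O 2/4 ok
Row 4: (4,2)O 1/4 unhappy · (4,3)X 1/3 unhappy
Row 5: (5,0)O 2/2 ok · (5,2)X 3/5 ok
Row 6: (6,0)O 2/2 ok · (6,1)O 2/4 ok · (6,2)X 2/3 ok · (6,3)X 2/2 ok
For instance (0,2) has only 1/4 same-type neighbors, below 2/5.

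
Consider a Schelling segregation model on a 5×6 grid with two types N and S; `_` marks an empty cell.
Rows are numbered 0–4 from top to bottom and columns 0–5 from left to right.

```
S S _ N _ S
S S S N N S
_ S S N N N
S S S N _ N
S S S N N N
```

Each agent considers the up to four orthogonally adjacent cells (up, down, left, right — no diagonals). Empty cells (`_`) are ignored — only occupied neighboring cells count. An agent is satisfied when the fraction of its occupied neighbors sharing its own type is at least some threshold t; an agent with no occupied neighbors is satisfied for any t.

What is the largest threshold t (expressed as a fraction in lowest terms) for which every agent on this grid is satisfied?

1/3

(0,0)S 2/2
(0,1)S 2/2
(0,3)N 1/1
(0,5)S 1/1
(1,0)S 2/2
(1,1)S 4/4
(1,2)S 2/3
(1,3)N 3/4
(1,4)N 2/3
(1,5)S 1/3
(2,1)S 3/3
(2,2)S 3/4
(2,3)N 3/4
(2,4)N 3/3
(2,5)N 2/3
(3,0)S 2/2
(3,1)S 4/4
(3,2)S 3/4
(3,3)N 2/3
(3,5)N 2/2
(4,0)S 2/2
(4,1)S 3/3
(4,2)S 2/3
(4,3)N 2/3
(4,4)N 2/2
(4,5)N 2/2
The smallest same-type fraction is 1/3 at (1,5), which reduces to 1/3. Any threshold above that leaves this agent unsatisfied.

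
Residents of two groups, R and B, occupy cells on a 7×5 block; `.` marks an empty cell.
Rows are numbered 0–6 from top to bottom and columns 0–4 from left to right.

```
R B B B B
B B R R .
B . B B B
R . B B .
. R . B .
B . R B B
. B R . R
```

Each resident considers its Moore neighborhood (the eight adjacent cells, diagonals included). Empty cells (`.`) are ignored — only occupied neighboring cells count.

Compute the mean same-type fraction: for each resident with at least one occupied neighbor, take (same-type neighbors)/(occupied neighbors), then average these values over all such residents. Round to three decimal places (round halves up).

Row 0: (0,0)R 0/3 · (0,1)B 3/5 · (0,2)B 3/5 · (0,3)B 2/4 · (0,4)B 1/2
Row 1: (1,0)B 3/4 · (1,1)B 5/7 · (1,2)R 1/7 · (1,3)R 1/7
Row 2: (2,0)B 2/3 · (2,2)B 4/6 · (2,3)B 4/6 · (2,4)B 2/3
Row 3: (3,0)R 1/2 · (3,2)B 4/5 · (3,3)B 5/5
Row 4: (4,1)R 2/4 · (4,3)B 4/5
Row 5: (5,0)B 1/2 · (5,2)R 2/5 · (5,3)B 2/5 · (5,4)B 2/3
Row 6: (6,1)B 1/3 · (6,2)R 1/3 · (6,4)R 0/2
Sum over 25 residents: 0/3 + 3/5 + 3/5 + 2/4 + 1/2 + 3/4 + 5/7 + 1/7 + 1/7 + 2/3 + 4/6 + 4/6 + 2/3 + 1/2 + 4/5 + 5/5 + 2/4 + 4/5 + 1/2 + 2/5 + 2/5 + 2/3 + 1/3 + 1/3 + 0/2 = 257/20; mean = 257/20 ÷ 25 = 257/500 = 0.514 → 0.514.

0.514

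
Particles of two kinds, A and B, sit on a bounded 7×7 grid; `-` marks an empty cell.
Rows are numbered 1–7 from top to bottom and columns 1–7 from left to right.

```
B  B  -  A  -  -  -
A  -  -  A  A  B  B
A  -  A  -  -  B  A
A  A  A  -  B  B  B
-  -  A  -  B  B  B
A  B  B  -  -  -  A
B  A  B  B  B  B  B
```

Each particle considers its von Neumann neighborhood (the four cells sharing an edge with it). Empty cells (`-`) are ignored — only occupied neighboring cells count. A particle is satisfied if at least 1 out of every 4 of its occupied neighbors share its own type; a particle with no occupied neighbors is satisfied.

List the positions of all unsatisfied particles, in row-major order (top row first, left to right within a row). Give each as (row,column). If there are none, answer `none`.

(3,7), (6,1), (6,7), (7,1), (7,2)

Row 1: (1,1)B 1/2 satisfied · (1,2)B 1/1 satisfied · (1,4)A 1/1 satisfied
Row 2: (2,1)A 1/2 satisfied · (2,4)A 2/2 satisfied · (2,5)A 1/2 satisfied · (2,6)B 2/3 satisfied · (2,7)B 1/2 satisfied
Row 3: (3,1)A 2/2 satisfied · (3,3)A 1/1 satisfied · (3,6)B 2/3 satisfied · (3,7)A 0/3 not
Row 4: (4,1)A 2/2 satisfied · (4,2)A 2/2 satisfied · (4,3)A 3/3 satisfied · (4,5)B 2/2 satisfied · (4,6)B 4/4 satisfied · (4,7)B 2/3 satisfied
Row 5: (5,3)A 1/2 satisfied · (5,5)B 2/2 satisfied · (5,6)B 3/3 satisfied · (5,7)B 2/3 satisfied
Row 6: (6,1)A 0/2 not · (6,2)B 1/3 satisfied · (6,3)B 2/3 satisfied · (6,7)A 0/2 not
Row 7: (7,1)B 0/2 not · (7,2)A 0/3 not · (7,3)B 2/3 satisfied · (7,4)B 2/2 satisfied · (7,5)B 2/2 satisfied · (7,6)B 2/2 satisfied · (7,7)B 1/2 satisfied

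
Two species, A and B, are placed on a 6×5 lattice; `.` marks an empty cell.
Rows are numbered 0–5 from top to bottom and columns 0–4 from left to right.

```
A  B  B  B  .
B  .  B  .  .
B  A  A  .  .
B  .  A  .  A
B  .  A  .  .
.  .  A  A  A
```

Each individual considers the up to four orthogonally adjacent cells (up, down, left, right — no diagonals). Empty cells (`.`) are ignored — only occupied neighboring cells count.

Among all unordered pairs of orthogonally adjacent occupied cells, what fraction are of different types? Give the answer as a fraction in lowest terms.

1/4

Scan each occupied cell's neighbors to the right and below so each pair is counted once.
Row 0: A(0,0)–B(0,1)≠ A(0,0)–B(1,0)≠ B(0,1)–B(0,2)= B(0,2)–B(0,3)= B(0,2)–B(1,2)=  → 2/5 unlike.
Row 1: B(1,0)–B(2,0)= B(1,2)–A(2,2)≠  → 1/2 unlike.
Row 2: B(2,0)–A(2,1)≠ B(2,0)–B(3,0)= A(2,1)–A(2,2)= A(2,2)–A(3,2)=  → 1/4 unlike.
Row 3: B(3,0)–B(4,0)= A(3,2)–A(4,2)=  → 0/2 unlike.
Row 4: A(4,2)–A(5,2)=  → 0/1 unlike.
Row 5: A(5,2)–A(5,3)= A(5,3)–A(5,4)=  → 0/2 unlike.
Total adjacent occupied pairs: 16; unlike-type pairs: 4.
4/16 reduces to 1/4.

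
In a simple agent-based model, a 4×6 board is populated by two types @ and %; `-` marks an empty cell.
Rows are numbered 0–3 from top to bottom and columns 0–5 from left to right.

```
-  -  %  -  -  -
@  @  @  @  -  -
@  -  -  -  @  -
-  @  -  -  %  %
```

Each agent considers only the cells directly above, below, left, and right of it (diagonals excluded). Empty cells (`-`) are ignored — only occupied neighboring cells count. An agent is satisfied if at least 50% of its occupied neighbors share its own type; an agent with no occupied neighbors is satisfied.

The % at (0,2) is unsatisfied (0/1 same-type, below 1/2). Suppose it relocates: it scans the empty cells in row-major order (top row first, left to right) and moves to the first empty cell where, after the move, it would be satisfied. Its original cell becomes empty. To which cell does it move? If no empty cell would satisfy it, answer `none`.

Vacating (0,2). Empty cells in order:
  (0,0): 0/1 same-type → still unsatisfied.
  (0,1): 0/1 same-type → still unsatisfied.
  (0,3): 0/1 same-type → still unsatisfied.
  (0,4): 0/0 same-type → satisfied — stop here.

(0,4)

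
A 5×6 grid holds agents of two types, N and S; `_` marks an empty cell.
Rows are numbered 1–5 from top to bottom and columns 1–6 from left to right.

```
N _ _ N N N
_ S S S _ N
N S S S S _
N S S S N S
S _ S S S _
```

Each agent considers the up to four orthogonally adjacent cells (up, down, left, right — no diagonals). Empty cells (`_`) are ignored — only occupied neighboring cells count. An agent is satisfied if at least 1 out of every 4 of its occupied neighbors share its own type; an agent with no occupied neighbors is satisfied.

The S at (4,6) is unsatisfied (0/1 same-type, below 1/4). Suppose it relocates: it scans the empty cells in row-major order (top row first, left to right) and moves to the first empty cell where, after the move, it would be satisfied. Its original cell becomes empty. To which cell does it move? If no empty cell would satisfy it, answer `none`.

(1,2)

Vacating (4,6). Empty cells in order:
  (1,2): 1/2 same-type → satisfied — stop here.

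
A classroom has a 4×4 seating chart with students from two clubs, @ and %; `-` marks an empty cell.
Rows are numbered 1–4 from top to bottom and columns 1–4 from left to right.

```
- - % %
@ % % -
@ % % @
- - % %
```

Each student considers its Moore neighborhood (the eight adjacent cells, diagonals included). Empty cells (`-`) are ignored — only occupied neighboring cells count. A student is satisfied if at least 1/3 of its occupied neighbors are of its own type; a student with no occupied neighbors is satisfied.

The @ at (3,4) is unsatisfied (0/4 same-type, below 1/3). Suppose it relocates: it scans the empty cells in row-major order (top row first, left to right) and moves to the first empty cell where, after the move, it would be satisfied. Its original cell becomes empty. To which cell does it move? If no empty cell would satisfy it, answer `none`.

Vacating (3,4). Empty cells in order:
  (1,1): 1/2 same-type → satisfied — stop here.

(1,1)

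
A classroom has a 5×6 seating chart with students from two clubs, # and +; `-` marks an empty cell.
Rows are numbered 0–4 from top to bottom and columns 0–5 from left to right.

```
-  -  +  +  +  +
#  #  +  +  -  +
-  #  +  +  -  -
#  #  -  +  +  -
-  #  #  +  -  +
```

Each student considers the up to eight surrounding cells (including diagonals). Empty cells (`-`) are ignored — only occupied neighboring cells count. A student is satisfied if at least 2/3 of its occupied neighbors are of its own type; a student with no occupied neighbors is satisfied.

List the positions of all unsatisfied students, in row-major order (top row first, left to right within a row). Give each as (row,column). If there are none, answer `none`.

Row 0: (0,2)+ 3/4 satisfied · (0,3)+ 4/4 satisfied · (0,4)+ 4/4 satisfied · (0,5)+ 2/2 satisfied
Row 1: (1,0)# 2/2 satisfied · (1,1)# 2/5 not · (1,2)+ 5/7 satisfied · (1,3)+ 6/6 satisfied · (1,5)+ 2/2 satisfied
Row 2: (2,1)# 4/6 satisfied · (2,2)+ 4/7 not · (2,3)+ 5/5 satisfied
Row 3: (3,0)# 3/3 satisfied · (3,1)# 4/5 satisfied · (3,3)+ 4/5 satisfied · (3,4)+ 4/4 satisfied
Row 4: (4,1)# 3/3 satisfied · (4,2)# 2/4 not · (4,3)+ 2/3 satisfied · (4,5)+ 1/1 satisfied

(1,1), (2,2), (4,2)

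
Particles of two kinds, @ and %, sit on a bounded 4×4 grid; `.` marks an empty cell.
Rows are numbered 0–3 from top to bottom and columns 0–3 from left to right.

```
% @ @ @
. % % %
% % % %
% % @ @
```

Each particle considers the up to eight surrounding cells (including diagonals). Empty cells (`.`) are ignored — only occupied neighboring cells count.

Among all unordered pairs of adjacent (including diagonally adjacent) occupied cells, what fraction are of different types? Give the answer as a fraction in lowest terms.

14/37

Scan each occupied cell's neighbors to the right and below (and the two forward diagonals) so each pair is counted once.
From row 0: 8 unlike of 11 pairs (running 8/11).
From row 1: 0 unlike of 10 pairs (running 8/21).
From row 2: 5 unlike of 13 pairs (running 13/34).
From row 3: 1 unlike of 3 pairs (running 14/37).
Total adjacent occupied pairs: 37; unlike-type pairs: 14.
14/37 is already in lowest terms.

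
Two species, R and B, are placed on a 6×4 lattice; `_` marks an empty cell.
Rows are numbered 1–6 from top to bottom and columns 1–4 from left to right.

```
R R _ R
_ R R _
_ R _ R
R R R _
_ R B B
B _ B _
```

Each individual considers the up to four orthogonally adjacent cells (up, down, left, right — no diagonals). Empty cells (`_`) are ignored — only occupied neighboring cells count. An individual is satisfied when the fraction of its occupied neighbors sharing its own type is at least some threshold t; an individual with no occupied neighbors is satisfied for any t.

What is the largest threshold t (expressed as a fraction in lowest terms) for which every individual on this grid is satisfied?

Row 1: (1,1)R 1/1 · (1,2)R 2/2 · (1,4)R — no occupied neighbors
Row 2: (2,2)R 3/3 · (2,3)R 1/1
Row 3: (3,2)R 2/2 · (3,4)R — no occupied neighbors
Row 4: (4,1)R 1/1 · (4,2)R 4/4 · (4,3)R 1/2
Row 5: (5,2)R 1/2 · (5,3)B 2/4 · (5,4)B 1/1
Row 6: (6,1)B — no occupied neighbors · (6,3)B 1/1
The smallest same-type fraction is 1/2 at (4,3), which reduces to 1/2. Any threshold above that leaves this individual unsatisfied.

1/2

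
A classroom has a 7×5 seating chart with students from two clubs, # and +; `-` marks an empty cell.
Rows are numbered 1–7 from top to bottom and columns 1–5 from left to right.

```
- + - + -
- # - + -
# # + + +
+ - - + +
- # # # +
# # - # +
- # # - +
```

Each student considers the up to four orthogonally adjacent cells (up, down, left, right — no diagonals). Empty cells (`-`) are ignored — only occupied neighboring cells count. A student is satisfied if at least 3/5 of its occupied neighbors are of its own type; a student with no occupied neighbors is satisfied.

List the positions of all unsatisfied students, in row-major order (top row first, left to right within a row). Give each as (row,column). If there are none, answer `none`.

(1,2), (2,2), (3,1), (3,3), (4,1), (5,4), (6,4)

(1,2)+ 0/1 not
(1,4)+ 1/1 satisfied
(2,2)# 1/2 not
(2,4)+ 2/2 satisfied
(3,1)# 1/2 not
(3,2)# 2/3 satisfied
(3,3)+ 1/2 not
(3,4)+ 4/4 satisfied
(3,5)+ 2/2 satisfied
(4,1)+ 0/1 not
(4,4)+ 2/3 satisfied
(4,5)+ 3/3 satisfied
(5,2)# 2/2 satisfied
(5,3)# 2/2 satisfied
(5,4)# 2/4 not
(5,5)+ 2/3 satisfied
(6,1)# 1/1 satisfied
(6,2)# 3/3 satisfied
(6,4)# 1/2 not
(6,5)+ 2/3 satisfied
(7,2)# 2/2 satisfied
(7,3)# 1/1 satisfied
(7,5)+ 1/1 satisfied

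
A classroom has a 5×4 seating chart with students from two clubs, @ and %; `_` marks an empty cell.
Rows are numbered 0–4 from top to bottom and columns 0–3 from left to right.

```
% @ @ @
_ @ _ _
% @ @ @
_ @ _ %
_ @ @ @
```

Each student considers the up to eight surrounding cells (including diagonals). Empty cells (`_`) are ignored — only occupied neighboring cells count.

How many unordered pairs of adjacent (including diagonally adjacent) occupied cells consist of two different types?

9

Scan each occupied cell's neighbors to the right and below (and the two forward diagonals) so each pair is counted once.
Row 0: %(0,0)–@(0,1)≠ %(0,0)–@(1,1)≠ @(0,1)–@(0,2)= @(0,1)–@(1,1)= @(0,2)–@(0,3)= @(0,2)–@(1,1)=  → 2/6 unlike.
Row 1: @(1,1)–@(2,1)= @(1,1)–@(2,2)= @(1,1)–%(2,0)≠  → 1/3 unlike.
Row 2: %(2,0)–@(2,1)≠ %(2,0)–@(3,1)≠ @(2,1)–@(2,2)= @(2,1)–@(3,1)= @(2,2)–@(2,3)= @(2,2)–%(3,3)≠ @(2,2)–@(3,1)= @(2,3)–%(3,3)≠  → 4/8 unlike.
Row 3: @(3,1)–@(4,1)= @(3,1)–@(4,2)= %(3,3)–@(4,3)≠ %(3,3)–@(4,2)≠  → 2/4 unlike.
Row 4: @(4,1)–@(4,2)= @(4,2)–@(4,3)=  → 0/2 unlike.
Total adjacent occupied pairs: 23; unlike-type pairs: 9.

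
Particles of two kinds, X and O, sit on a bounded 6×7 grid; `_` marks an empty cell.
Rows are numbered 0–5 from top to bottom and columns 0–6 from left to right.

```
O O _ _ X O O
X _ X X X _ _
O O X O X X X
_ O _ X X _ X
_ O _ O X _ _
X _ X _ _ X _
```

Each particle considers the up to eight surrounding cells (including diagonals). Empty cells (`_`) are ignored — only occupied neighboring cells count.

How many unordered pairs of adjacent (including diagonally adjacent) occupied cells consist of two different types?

23

Scan each occupied cell's neighbors to the right and below (and the two forward diagonals) so each pair is counted once.
Row 0: O(0,0)–O(0,1)= O(0,0)–X(1,0)≠ O(0,1)–X(1,2)≠ O(0,1)–X(1,0)≠ X(0,4)–O(0,5)≠ X(0,4)–X(1,4)= X(0,4)–X(1,3)= O(0,5)–O(0,6)= O(0,5)–X(1,4)≠  → 5/9 unlike.
Row 1: X(1,0)–O(2,0)≠ X(1,0)–O(2,1)≠ X(1,2)–X(1,3)= X(1,2)–X(2,2)= X(1,2)–O(2,3)≠ X(1,2)–O(2,1)≠ X(1,3)–X(1,4)= X(1,3)–O(2,3)≠ X(1,3)–X(2,4)= X(1,3)–X(2,2)= X(1,4)–X(2,4)= X(1,4)–X(2,5)= X(1,4)–O(2,3)≠  → 6/13 unlike.
Row 2: O(2,0)–O(2,1)= O(2,0)–O(3,1)= O(2,1)–X(2,2)≠ O(2,1)–O(3,1)= X(2,2)–O(2,3)≠ X(2,2)–X(3,3)= X(2,2)–O(3,1)≠ O(2,3)–X(2,4)≠ O(2,3)–X(3,3)≠ O(2,3)–X(3,4)≠ X(2,4)–X(2,5)= X(2,4)–X(3,4)= X(2,4)–X(3,3)= X(2,5)–X(2,6)= X(2,5)–X(3,6)= X(2,5)–X(3,4)= X(2,6)–X(3,6)=  → 6/17 unlike.
Row 3: O(3,1)–O(4,1)= X(3,3)–X(3,4)= X(3,3)–O(4,3)≠ X(3,3)–X(4,4)= X(3,4)–X(4,4)= X(3,4)–O(4,3)≠  → 2/6 unlike.
Row 4: O(4,1)–X(5,2)≠ O(4,1)–X(5,0)≠ O(4,3)–X(4,4)≠ O(4,3)–X(5,2)≠ X(4,4)–X(5,5)=  → 4/5 unlike.
Total adjacent occupied pairs: 50; unlike-type pairs: 23.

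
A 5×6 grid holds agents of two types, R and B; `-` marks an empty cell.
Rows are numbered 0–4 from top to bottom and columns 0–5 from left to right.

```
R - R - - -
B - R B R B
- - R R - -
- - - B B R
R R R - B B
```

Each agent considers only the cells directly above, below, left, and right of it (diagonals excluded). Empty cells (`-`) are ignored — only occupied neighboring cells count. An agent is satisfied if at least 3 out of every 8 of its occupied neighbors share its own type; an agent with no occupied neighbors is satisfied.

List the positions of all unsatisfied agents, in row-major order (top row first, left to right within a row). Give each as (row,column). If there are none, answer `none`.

(0,0), (1,0), (1,3), (1,4), (1,5), (2,3), (3,5)

(0,0)R 0/1 ✗
(0,2)R 1/1 ✓
(1,0)B 0/1 ✗
(1,2)R 2/3 ✓
(1,3)B 0/3 ✗
(1,4)R 0/2 ✗
(1,5)B 0/1 ✗
(2,2)R 2/2 ✓
(2,3)R 1/3 ✗
(3,3)B 1/2 ✓
(3,4)B 2/3 ✓
(3,5)R 0/2 ✗
(4,0)R 1/1 ✓
(4,1)R 2/2 ✓
(4,2)R 1/1 ✓
(4,4)B 2/2 ✓
(4,5)B 1/2 ✓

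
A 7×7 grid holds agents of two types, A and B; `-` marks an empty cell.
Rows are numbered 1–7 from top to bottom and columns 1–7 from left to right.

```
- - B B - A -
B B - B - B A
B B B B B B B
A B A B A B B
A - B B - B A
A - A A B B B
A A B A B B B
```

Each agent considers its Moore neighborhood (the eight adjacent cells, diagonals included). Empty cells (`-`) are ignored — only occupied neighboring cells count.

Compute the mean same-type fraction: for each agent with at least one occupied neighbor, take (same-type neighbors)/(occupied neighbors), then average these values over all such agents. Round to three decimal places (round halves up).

0.651

Row 1: (1,3)B 3/3 · (1,4)B 2/2 · (1,6)A 1/2
Row 2: (2,1)B 3/3 · (2,2)B 5/5 · (2,4)B 5/5 · (2,6)B 3/5 · (2,7)A 1/4
Row 3: (3,1)B 4/5 · (3,2)B 5/7 · (3,3)B 6/7 · (3,4)B 4/6 · (3,5)B 6/7 · (3,6)B 5/7 · (3,7)B 4/5
Row 4: (4,1)A 1/4 · (4,2)B 4/7 · (4,3)A 0/7 · (4,4)B 5/7 · (4,5)A 0/7 · (4,6)B 5/7 · (4,7)B 4/5
Row 5: (5,1)A 2/3 · (5,3)B 3/6 · (5,4)B 3/7 · (5,6)B 5/7 · (5,7)A 0/5
Row 6: (6,1)A 3/3 · (6,3)A 3/6 · (6,4)A 2/7 · (6,5)B 5/7 · (6,6)B 6/7 · (6,7)B 4/5
Row 7: (7,1)A 2/2 · (7,2)A 3/4 · (7,3)B 0/4 · (7,4)A 2/5 · (7,5)B 3/5 · (7,6)B 5/5 · (7,7)B 3/3
Sum over 40 agents: 3/3 + 2/2 + 1/2 + 3/3 + 5/5 + 5/5 + 3/5 + 1/4 + 4/5 + 5/7 + 6/7 + 4/6 + 6/7 + 5/7 + 4/5 + 1/4 + 4/7 + 0/7 + 5/7 + 0/7 + 5/7 + 4/5 + 2/3 + 3/6 + 3/7 + 5/7 + 0/5 + 3/3 + 3/6 + 2/7 + 5/7 + 6/7 + 4/5 + 2/2 + 3/4 + 0/4 + 2/5 + 3/5 + 5/5 + 3/3 = 10931/420; mean = 10931/420 ÷ 40 = 10931/16800 = 0.650654… → 0.651.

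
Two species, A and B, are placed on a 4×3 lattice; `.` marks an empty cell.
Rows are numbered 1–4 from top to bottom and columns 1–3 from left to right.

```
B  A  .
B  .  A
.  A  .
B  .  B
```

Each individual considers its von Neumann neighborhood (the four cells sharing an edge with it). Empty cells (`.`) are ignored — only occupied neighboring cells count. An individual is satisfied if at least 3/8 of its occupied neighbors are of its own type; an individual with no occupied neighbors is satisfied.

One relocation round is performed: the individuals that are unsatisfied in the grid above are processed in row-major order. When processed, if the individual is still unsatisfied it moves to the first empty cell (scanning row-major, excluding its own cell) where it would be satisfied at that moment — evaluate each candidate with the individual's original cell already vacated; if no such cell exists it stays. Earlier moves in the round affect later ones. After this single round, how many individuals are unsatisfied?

Initially unsatisfied (in order): (1,2).
  (1,2) → (1,3).
Resulting grid:
B . A
B . A
. A .
B . B
All satisfied now.

0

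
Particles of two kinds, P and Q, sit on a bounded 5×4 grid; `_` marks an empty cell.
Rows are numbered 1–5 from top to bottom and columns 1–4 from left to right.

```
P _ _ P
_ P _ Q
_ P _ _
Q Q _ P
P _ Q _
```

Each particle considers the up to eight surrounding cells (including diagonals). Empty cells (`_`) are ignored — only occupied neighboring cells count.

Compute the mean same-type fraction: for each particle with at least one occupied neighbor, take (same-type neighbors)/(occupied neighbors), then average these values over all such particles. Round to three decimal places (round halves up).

0.367

(1,1)P 1/1
(1,4)P 0/1
(2,2)P 2/2
(2,4)Q 0/1
(3,2)P 1/3
(4,1)Q 1/3
(4,2)Q 2/4
(4,4)P 0/1
(5,1)P 0/2
(5,3)Q 1/2
Sum over 10 particles: 1/1 + 0/1 + 2/2 + 0/1 + 1/3 + 1/3 + 2/4 + 0/1 + 0/2 + 1/2 = 11/3; mean = 11/3 ÷ 10 = 11/30 = 0.366666… → 0.367.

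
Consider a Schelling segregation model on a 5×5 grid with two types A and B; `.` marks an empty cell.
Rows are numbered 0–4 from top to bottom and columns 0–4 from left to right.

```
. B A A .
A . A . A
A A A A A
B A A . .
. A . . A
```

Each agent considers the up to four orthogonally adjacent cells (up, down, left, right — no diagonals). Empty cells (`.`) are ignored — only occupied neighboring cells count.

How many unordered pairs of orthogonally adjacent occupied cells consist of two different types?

Scan each occupied cell's neighbors to the right and below so each pair is counted once.
Row 0: B(0,1)–A(0,2)≠ A(0,2)–A(0,3)= A(0,2)–A(1,2)=  → 1/3 unlike.
Row 1: A(1,0)–A(2,0)= A(1,2)–A(2,2)= A(1,4)–A(2,4)=  → 0/3 unlike.
Row 2: A(2,0)–A(2,1)= A(2,0)–B(3,0)≠ A(2,1)–A(2,2)= A(2,1)–A(3,1)= A(2,2)–A(2,3)= A(2,2)–A(3,2)= A(2,3)–A(2,4)=  → 1/7 unlike.
Row 3: B(3,0)–A(3,1)≠ A(3,1)–A(3,2)= A(3,1)–A(4,1)=  → 1/3 unlike.
Total adjacent occupied pairs: 16; unlike-type pairs: 3.

3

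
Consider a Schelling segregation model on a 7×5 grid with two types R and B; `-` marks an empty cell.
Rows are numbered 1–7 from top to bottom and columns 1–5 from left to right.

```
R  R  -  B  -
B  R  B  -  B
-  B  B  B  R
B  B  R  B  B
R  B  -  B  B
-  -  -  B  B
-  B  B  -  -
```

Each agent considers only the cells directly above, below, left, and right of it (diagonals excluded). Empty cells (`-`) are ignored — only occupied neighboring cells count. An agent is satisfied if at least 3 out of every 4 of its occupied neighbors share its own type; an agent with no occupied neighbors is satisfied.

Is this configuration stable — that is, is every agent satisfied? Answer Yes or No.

Row 1: (1,1)R 1/2 unhappy · (1,2)R 2/2 ok · (1,4)B 0/0 ok
Row 2: (2,1)B 0/2 unhappy · (2,2)R 1/4 unhappy · (2,3)B 1/2 unhappy · (2,5)B 0/1 unhappy
Row 3: (3,2)B 2/3 unhappy · (3,3)B 3/4 ok · (3,4)B 2/3 unhappy · (3,5)R 0/3 unhappy
Row 4: (4,1)B 1/2 unhappy · (4,2)B 3/4 ok · (4,3)R 0/3 unhappy · (4,4)B 3/4 ok · (4,5)B 2/3 unhappy
Row 5: (5,1)R 0/2 unhappy · (5,2)B 1/2 unhappy · (5,4)B 3/3 ok · (5,5)B 3/3 ok
Row 6: (6,4)B 2/2 ok · (6,5)B 2/2 ok
Row 7: (7,2)B 1/1 ok · (7,3)B 1/1 ok
For instance (1,1) has only 1/2 same-type neighbors, below 3/4.

No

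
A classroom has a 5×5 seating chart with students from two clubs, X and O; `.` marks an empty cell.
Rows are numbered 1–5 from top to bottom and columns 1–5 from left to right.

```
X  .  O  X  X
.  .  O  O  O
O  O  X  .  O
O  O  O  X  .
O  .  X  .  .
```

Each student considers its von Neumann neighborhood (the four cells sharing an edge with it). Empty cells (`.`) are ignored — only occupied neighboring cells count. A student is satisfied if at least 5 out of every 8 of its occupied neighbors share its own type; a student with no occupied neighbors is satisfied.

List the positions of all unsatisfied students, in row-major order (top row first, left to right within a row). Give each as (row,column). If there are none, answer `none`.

(1,1)X 0/0 satisfied
(1,3)O 1/2 not
(1,4)X 1/3 not
(1,5)X 1/2 not
(2,3)O 2/3 satisfied
(2,4)O 2/3 satisfied
(2,5)O 2/3 satisfied
(3,1)O 2/2 satisfied
(3,2)O 2/3 satisfied
(3,3)X 0/3 not
(3,5)O 1/1 satisfied
(4,1)O 3/3 satisfied
(4,2)O 3/3 satisfied
(4,3)O 1/4 not
(4,4)X 0/1 not
(5,1)O 1/1 satisfied
(5,3)X 0/1 not

(1,3), (1,4), (1,5), (3,3), (4,3), (4,4), (5,3)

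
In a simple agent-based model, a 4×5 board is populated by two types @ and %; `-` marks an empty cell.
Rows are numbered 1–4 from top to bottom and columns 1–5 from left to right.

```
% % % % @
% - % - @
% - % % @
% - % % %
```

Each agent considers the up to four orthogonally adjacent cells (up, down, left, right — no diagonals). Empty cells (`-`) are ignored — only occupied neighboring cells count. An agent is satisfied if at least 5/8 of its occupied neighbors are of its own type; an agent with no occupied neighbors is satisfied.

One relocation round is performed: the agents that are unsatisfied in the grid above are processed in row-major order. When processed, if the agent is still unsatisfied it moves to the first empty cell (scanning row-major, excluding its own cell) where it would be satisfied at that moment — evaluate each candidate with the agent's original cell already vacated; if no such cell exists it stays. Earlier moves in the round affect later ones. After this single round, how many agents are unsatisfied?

1

Initially unsatisfied (in order): (1,4), (1,5), (3,5), (4,5).
  (1,4) → (2,2).
  (1,5): now satisfied by earlier moves; stays.
  (3,5): no empty cell satisfies it; stays.
  (4,5) → (2,4).
Resulting grid:
% % % - @
% % % % @
% - % % @
% - % % -
Unsatisfied now: (3,5).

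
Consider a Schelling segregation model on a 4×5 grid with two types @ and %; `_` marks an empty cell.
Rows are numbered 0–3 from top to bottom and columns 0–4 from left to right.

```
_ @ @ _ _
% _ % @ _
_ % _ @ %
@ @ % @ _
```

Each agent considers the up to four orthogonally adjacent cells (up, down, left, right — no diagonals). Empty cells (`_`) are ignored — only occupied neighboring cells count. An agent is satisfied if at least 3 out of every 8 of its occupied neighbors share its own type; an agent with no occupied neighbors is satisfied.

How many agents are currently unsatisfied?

5

Row 0: (0,1)@ 1/1 satisfied · (0,2)@ 1/2 satisfied
Row 1: (1,0)% 0/0 satisfied · (1,2)% 0/2 not · (1,3)@ 1/2 satisfied
Row 2: (2,1)% 0/1 not · (2,3)@ 2/3 satisfied · (2,4)% 0/1 not
Row 3: (3,0)@ 1/1 satisfied · (3,1)@ 1/3 not · (3,2)% 0/2 not · (3,3)@ 1/2 satisfied
Unsatisfied: (1,2), (2,1), (2,4), (3,1), (3,2) — 5 in total.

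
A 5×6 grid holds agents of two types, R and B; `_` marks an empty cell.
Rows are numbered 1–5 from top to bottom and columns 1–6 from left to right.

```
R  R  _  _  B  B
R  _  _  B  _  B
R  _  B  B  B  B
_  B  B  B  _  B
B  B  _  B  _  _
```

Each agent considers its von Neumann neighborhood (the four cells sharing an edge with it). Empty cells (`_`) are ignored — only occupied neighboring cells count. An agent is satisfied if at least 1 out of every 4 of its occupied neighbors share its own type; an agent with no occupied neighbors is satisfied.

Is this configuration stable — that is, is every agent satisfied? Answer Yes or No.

Row 1: (1,1)R 2/2 ok · (1,2)R 1/1 ok · (1,5)B 1/1 ok · (1,6)B 2/2 ok
Row 2: (2,1)R 2/2 ok · (2,4)B 1/1 ok · (2,6)B 2/2 ok
Row 3: (3,1)R 1/1 ok · (3,3)B 2/2 ok · (3,4)B 4/4 ok · (3,5)B 2/2 ok · (3,6)B 3/3 ok
Row 4: (4,2)B 2/2 ok · (4,3)B 3/3 ok · (4,4)B 3/3 ok · (4,6)B 1/1 ok
Row 5: (5,1)B 1/1 ok · (5,2)B 2/2 ok · (5,4)B 1/1 ok
All meet the threshold, so the configuration is stable.

Yes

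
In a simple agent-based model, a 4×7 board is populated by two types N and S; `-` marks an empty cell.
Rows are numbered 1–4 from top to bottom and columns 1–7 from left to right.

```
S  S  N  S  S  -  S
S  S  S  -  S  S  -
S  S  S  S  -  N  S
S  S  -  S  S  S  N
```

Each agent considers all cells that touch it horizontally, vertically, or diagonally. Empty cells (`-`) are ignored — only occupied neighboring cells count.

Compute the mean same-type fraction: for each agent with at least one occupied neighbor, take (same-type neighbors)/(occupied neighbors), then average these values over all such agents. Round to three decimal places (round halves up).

0.788

Row 1: (1,1)S 3/3 · (1,2)S 4/5 · (1,3)N 0/4 · (1,4)S 3/4 · (1,5)S 3/3 · (1,7)S 1/1
Row 2: (2,1)S 5/5 · (2,2)S 7/8 · (2,3)S 6/7 · (2,5)S 4/5 · (2,6)S 4/5
Row 3: (3,1)S 5/5 · (3,2)S 7/7 · (3,3)S 6/6 · (3,4)S 5/5 · (3,6)N 1/6 · (3,7)S 2/4
Row 4: (4,1)S 3/3 · (4,2)S 4/4 · (4,4)S 3/3 · (4,5)S 3/4 · (4,6)S 2/4 · (4,7)N 1/3
Sum over 23 agents: 3/3 + 4/5 + 0/4 + 3/4 + 3/3 + 1/1 + 5/5 + 7/8 + 6/7 + 4/5 + 4/5 + 5/5 + 7/7 + 6/6 + 5/5 + 1/6 + 2/4 + 3/3 + 4/4 + 3/3 + 3/4 + 2/4 + 1/3 = 5077/280; mean = 5077/280 ÷ 23 = 5077/6440 = 0.788354… → 0.788.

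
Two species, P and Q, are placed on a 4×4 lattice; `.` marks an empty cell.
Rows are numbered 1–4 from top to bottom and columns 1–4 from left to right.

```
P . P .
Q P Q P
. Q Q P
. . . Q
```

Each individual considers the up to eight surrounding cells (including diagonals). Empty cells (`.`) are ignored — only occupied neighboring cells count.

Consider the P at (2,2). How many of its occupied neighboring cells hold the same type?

Occupied neighbors of (2,2): (1,1)=P, (1,3)=P, (2,1)=Q, (2,3)=Q, (3,2)=Q, (3,3)=Q.
Same type (P): 2 of 6.

2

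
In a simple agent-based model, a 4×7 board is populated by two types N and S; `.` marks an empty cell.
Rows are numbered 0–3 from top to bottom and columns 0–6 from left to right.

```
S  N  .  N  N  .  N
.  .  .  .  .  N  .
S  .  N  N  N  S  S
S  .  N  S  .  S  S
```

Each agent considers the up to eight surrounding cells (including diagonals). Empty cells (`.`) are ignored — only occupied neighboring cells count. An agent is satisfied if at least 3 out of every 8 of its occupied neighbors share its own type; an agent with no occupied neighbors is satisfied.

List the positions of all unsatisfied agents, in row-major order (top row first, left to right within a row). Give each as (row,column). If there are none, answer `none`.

(0,0), (0,1), (3,3)

Row 0: (0,0)S 0/1 unhappy · (0,1)N 0/1 unhappy · (0,3)N 1/1 ok · (0,4)N 2/2 ok · (0,6)N 1/1 ok
Row 1: (1,5)N 3/5 ok
Row 2: (2,0)S 1/1 ok · (2,2)N 2/3 ok · (2,3)N 3/4 ok · (2,4)N 2/5 ok · (2,5)S 3/5 ok · (2,6)S 3/4 ok
Row 3: (3,0)S 1/1 ok · (3,2)N 2/3 ok · (3,3)S 0/4 unhappy · (3,5)S 3/4 ok · (3,6)S 3/3 ok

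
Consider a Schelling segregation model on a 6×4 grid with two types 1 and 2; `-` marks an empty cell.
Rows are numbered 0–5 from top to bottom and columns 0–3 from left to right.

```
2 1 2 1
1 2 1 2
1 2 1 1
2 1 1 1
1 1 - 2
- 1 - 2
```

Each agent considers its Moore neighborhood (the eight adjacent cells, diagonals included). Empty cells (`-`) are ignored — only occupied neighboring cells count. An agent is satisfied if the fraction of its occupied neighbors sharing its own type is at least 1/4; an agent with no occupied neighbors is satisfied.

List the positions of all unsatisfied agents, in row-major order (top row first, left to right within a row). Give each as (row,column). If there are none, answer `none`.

Row 0: (0,0)2 1/3 ok · (0,1)1 2/5 ok · (0,2)2 2/5 ok · (0,3)1 1/3 ok
Row 1: (1,0)1 2/5 ok · (1,1)2 3/8 ok · (1,2)1 4/8 ok · (1,3)2 1/5 unhappy
Row 2: (2,0)1 2/5 ok · (2,1)2 2/8 ok · (2,2)1 5/8 ok · (2,3)1 4/5 ok
Row 3: (3,0)2 1/5 unhappy · (3,1)1 5/7 ok · (3,2)1 5/7 ok · (3,3)1 3/4 ok
Row 4: (4,0)1 3/4 ok · (4,1)1 4/5 ok · (4,3)2 1/3 ok
Row 5: (5,1)1 2/2 ok · (5,3)2 1/1 ok

(1,3), (3,0)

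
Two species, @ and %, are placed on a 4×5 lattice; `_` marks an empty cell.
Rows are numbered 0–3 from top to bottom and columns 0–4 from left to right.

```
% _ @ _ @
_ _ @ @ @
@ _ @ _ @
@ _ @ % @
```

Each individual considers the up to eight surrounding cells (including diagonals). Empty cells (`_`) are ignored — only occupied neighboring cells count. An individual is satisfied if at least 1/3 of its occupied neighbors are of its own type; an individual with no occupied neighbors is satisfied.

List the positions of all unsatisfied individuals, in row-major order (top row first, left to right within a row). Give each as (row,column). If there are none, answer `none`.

(3,3)

Row 0: (0,0)% 0/0 satisfied · (0,2)@ 2/2 satisfied · (0,4)@ 2/2 satisfied
Row 1: (1,2)@ 3/3 satisfied · (1,3)@ 6/6 satisfied · (1,4)@ 3/3 satisfied
Row 2: (2,0)@ 1/1 satisfied · (2,2)@ 3/4 satisfied · (2,4)@ 3/4 satisfied
Row 3: (3,0)@ 1/1 satisfied · (3,2)@ 1/2 satisfied · (3,3)% 0/4 not · (3,4)@ 1/2 satisfied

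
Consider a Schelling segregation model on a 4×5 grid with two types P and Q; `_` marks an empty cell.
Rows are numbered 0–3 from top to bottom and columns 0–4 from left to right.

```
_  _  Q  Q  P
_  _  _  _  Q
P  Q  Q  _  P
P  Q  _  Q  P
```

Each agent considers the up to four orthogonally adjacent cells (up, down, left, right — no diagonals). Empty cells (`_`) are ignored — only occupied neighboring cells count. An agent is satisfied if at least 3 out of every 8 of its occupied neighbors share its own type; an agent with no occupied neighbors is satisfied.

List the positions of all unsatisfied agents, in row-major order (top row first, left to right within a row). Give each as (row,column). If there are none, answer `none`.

Row 0: (0,2)Q 1/1 ok · (0,3)Q 1/2 ok · (0,4)P 0/2 unhappy
Row 1: (1,4)Q 0/2 unhappy
Row 2: (2,0)P 1/2 ok · (2,1)Q 2/3 ok · (2,2)Q 1/1 ok · (2,4)P 1/2 ok
Row 3: (3,0)P 1/2 ok · (3,1)Q 1/2 ok · (3,3)Q 0/1 unhappy · (3,4)P 1/2 ok

(0,4), (1,4), (3,3)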